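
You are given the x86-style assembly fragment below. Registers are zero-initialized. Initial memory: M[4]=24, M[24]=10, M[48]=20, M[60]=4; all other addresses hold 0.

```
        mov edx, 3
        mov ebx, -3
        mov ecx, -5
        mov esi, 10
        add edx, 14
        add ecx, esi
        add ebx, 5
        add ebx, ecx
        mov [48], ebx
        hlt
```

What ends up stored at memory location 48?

7

after mov edx, 3: edx=3
after mov ebx, -3: ebx=-3
after mov ecx, -5: ecx=-5
after mov esi, 10: esi=10
after add edx, 14: edx=3+14=17
after add ecx, esi: ecx=(-5)+10=5
after add ebx, 5: ebx=(-3)+5=2
after add ebx, ecx: ebx=2+5=7
mov [48], ebx → M[48]=7
halt.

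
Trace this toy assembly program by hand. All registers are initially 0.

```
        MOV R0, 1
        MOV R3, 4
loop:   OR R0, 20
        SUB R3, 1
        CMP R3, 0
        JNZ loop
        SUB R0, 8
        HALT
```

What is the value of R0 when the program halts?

13

R0=1
R3=4
R0=1|20=21
R3=4-1=3
CMP R3, 0  (cmp 3,0)
JNZ loop: taken
R0=21|20=21
R3=3-1=2
CMP R3, 0  (cmp 2,0)
JNZ loop: taken
R0=21|20=21
R3=2-1=1
CMP R3, 0  (cmp 1,0)
JNZ loop: taken
R0=21|20=21
R3=1-1=0
CMP R3, 0  (cmp 0,0)
JNZ loop: not taken
R0=21-8=13
halt.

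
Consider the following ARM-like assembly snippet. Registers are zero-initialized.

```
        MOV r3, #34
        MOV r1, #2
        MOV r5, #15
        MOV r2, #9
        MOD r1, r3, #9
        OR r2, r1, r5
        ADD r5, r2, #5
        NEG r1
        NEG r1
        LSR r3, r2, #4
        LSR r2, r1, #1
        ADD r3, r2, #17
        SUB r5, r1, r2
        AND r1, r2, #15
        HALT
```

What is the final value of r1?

3

r3=34
r1=2
r5=15
r2=9
r1=34%9=7
r2=7|15=15
r5=15+5=20
r1=-(7)=-7
r1=-(-7)=7
r3=15>>4=0
r2=7>>1=3
r3=3+17=20
r5=7-3=4
r1=3&15=3
halt.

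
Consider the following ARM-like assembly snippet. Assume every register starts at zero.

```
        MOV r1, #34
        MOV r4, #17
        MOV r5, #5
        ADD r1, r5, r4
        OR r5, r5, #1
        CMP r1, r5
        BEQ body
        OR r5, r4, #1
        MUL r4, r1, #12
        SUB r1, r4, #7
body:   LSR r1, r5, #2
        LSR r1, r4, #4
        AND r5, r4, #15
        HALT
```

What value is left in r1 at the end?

16

r1=34
r4=17
r5=5
r1=5+17=22
r5=5|1=5
CMP r1, r5  (cmp 22,5)
BEQ body: not taken
r5=17|1=17
r4=22*12=264
r1=264-7=257
r1=17>>2=4
r1=264>>4=16
r5=264&15=8
halt.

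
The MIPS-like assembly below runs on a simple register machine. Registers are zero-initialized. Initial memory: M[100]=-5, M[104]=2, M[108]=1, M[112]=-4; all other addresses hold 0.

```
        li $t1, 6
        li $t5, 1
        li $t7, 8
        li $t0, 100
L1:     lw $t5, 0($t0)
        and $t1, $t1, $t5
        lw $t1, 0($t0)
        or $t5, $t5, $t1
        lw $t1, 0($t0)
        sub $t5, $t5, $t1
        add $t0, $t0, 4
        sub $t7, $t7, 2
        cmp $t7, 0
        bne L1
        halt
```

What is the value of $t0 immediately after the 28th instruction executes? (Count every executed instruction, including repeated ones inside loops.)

108

li $t1, 6 → $t1=6
li $t5, 1 → $t5=1
li $t7, 8 → $t7=8
li $t0, 100 → $t0=100
lw $t5, 0($t0) → $t5=M[100]=-5
and $t1, $t1, $t5 → $t1=6&(-5)=2
lw $t1, 0($t0) → $t1=M[100]=-5
or $t5, $t5, $t1 → $t5=(-5)|(-5)=-5
lw $t1, 0($t0) → $t1=M[100]=-5
sub $t5, $t5, $t1 → $t5=(-5)-(-5)=0
add $t0, $t0, 4 → $t0=100+4=104
sub $t7, $t7, 2 → $t7=8-2=6
cmp $t7, 0  (cmp 6,0)
bne L1: taken
lw $t5, 0($t0) → $t5=M[104]=2
and $t1, $t1, $t5 → $t1=(-5)&2=2
lw $t1, 0($t0) → $t1=M[104]=2
or $t5, $t5, $t1 → $t5=2|2=2
lw $t1, 0($t0) → $t1=M[104]=2
sub $t5, $t5, $t1 → $t5=2-2=0
add $t0, $t0, 4 → $t0=104+4=108
sub $t7, $t7, 2 → $t7=6-2=4
cmp $t7, 0  (cmp 4,0)
bne L1: taken
lw $t5, 0($t0) → $t5=M[108]=1
and $t1, $t1, $t5 → $t1=2&1=0
lw $t1, 0($t0) → $t1=M[108]=1
or $t5, $t5, $t1 → $t5=1|1=1
After step 28: $t0 = 108.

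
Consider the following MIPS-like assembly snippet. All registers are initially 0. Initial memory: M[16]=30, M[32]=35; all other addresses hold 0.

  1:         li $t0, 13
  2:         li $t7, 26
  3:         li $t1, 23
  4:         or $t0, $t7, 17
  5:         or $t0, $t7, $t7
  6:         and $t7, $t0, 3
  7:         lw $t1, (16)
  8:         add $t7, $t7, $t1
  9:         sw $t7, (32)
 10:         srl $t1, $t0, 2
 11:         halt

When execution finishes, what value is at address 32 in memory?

after li $t0, 13: $t0=13
after li $t7, 26: $t7=26
after li $t1, 23: $t1=23
after or $t0, $t7, 17: $t0=26|17=27
after or $t0, $t7, $t7: $t0=26|26=26
after and $t7, $t0, 3: $t7=26&3=2
after lw $t1, (16): $t1=M[16]=30
after add $t7, $t7, $t1: $t7=2+30=32
sw $t7, (32) → M[32]=32
after srl $t1, $t0, 2: $t1=26>>2=6
halt.

32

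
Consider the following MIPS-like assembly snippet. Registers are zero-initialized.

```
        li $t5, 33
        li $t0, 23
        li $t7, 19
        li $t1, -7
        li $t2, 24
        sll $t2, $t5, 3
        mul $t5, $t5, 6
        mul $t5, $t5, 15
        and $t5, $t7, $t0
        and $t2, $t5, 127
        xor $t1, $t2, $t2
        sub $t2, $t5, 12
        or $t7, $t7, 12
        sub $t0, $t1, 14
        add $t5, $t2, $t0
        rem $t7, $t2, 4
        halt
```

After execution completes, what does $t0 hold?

-14

$t5=33
$t0=23
$t7=19
$t1=-7
$t2=24
$t2=33<<3=264
$t5=33*6=198
$t5=198*15=2970
$t5=19&23=19
$t2=19&127=19
$t1=19^19=0
$t2=19-12=7
$t7=19|12=31
$t0=0-14=-14
$t5=7+(-14)=-7
$t7=7%4=3
halt.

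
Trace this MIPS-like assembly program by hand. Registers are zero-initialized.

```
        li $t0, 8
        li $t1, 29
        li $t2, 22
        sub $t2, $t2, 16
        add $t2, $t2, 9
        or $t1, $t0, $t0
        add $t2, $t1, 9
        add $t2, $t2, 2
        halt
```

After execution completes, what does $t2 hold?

19

after li $t0, 8: $t0=8
after li $t1, 29: $t1=29
after li $t2, 22: $t2=22
after sub $t2, $t2, 16: $t2=22-16=6
after add $t2, $t2, 9: $t2=6+9=15
after or $t1, $t0, $t0: $t1=8|8=8
after add $t2, $t1, 9: $t2=8+9=17
after add $t2, $t2, 2: $t2=17+2=19
halt.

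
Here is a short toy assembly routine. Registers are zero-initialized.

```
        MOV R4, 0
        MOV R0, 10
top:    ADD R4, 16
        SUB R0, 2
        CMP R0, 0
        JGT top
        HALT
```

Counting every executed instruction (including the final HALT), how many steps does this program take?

R4=0
R0=10
R4=0+16=16
R0=10-2=8
CMP R0, 0  (cmp 8,0)
JGT top: taken
R4=16+16=32
R0=8-2=6
CMP R0, 0  (cmp 6,0)
JGT top: taken
R4=32+16=48
R0=6-2=4
CMP R0, 0  (cmp 4,0)
JGT top: taken
R4=48+16=64
R0=4-2=2
CMP R0, 0  (cmp 2,0)
JGT top: taken
R4=64+16=80
R0=2-2=0
CMP R0, 0  (cmp 0,0)
JGT top: not taken
halt.
Total executed instructions: 23.

23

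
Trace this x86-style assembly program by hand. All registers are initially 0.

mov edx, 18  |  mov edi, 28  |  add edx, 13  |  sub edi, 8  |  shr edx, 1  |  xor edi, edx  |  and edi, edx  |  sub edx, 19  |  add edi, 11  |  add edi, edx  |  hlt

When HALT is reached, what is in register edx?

-4

after mov edx, 18: edx=18
after mov edi, 28: edi=28
after add edx, 13: edx=18+13=31
after sub edi, 8: edi=28-8=20
after shr edx, 1: edx=31>>1=15
after xor edi, edx: edi=20^15=27
after and edi, edx: edi=27&15=11
after sub edx, 19: edx=15-19=-4
after add edi, 11: edi=11+11=22
after add edi, edx: edi=22+(-4)=18
halt.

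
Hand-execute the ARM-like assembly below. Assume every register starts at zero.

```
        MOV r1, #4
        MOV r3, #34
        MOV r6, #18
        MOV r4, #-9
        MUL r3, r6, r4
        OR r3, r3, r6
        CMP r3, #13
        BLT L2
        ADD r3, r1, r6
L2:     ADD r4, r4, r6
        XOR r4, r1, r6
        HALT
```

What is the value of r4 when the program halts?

22

r1=4
r3=34
r6=18
r4=-9
r3=18*(-9)=-162
r3=(-162)|18=-162
CMP r3, #13  (cmp -162,13)
BLT L2: taken
r4=(-9)+18=9
r4=4^18=22
halt.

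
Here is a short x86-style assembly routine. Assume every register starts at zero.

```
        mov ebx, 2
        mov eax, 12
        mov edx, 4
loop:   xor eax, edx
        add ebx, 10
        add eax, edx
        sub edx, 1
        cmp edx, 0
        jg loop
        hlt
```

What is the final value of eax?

ebx=2
eax=12
edx=4
eax=12^4=8
ebx=2+10=12
eax=8+4=12
edx=4-1=3
cmp edx, 0  (cmp 3,0)
jg loop: taken
eax=12^3=15
ebx=12+10=22
eax=15+3=18
edx=3-1=2
cmp edx, 0  (cmp 2,0)
jg loop: taken
eax=18^2=16
ebx=22+10=32
eax=16+2=18
edx=2-1=1
cmp edx, 0  (cmp 1,0)
jg loop: taken
eax=18^1=19
ebx=32+10=42
eax=19+1=20
edx=1-1=0
cmp edx, 0  (cmp 0,0)
jg loop: not taken
halt.

20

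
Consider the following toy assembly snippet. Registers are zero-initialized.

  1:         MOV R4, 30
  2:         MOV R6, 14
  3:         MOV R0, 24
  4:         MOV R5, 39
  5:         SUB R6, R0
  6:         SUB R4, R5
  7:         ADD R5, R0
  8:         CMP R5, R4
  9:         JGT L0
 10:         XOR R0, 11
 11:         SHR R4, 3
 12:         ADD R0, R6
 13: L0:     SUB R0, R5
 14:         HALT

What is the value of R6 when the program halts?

-10

after MOV R4, 30: R4=30
after MOV R6, 14: R6=14
after MOV R0, 24: R0=24
after MOV R5, 39: R5=39
after SUB R6, R0: R6=14-24=-10
after SUB R4, R5: R4=30-39=-9
after ADD R5, R0: R5=39+24=63
CMP R5, R4  (cmp 63,-9)
JGT L0: taken
after SUB R0, R5: R0=24-63=-39
halt.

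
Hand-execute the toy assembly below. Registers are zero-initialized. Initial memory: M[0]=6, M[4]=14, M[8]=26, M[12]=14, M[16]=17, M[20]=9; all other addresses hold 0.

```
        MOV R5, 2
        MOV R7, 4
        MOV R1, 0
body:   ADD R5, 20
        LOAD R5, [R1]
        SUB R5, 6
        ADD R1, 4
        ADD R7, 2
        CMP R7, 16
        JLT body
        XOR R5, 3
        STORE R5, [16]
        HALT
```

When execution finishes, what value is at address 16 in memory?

R5=2
R7=4
R1=0
R5=2+20=22
R5=M[0]=6
R5=6-6=0
R1=0+4=4
R7=4+2=6
CMP R7, 16  (cmp 6,16)
JLT body: taken
R5=0+20=20
R5=M[4]=14
R5=14-6=8
R1=4+4=8
R7=6+2=8
CMP R7, 16  (cmp 8,16)
JLT body: taken
R5=8+20=28
R5=M[8]=26
R5=26-6=20
R1=8+4=12
R7=8+2=10
CMP R7, 16  (cmp 10,16)
JLT body: taken
R5=20+20=40
R5=M[12]=14
R5=14-6=8
R1=12+4=16
R7=10+2=12
CMP R7, 16  (cmp 12,16)
JLT body: taken
R5=8+20=28
R5=M[16]=17
R5=17-6=11
R1=16+4=20
R7=12+2=14
CMP R7, 16  (cmp 14,16)
JLT body: taken
R5=11+20=31
R5=M[20]=9
R5=9-6=3
R1=20+4=24
R7=14+2=16
CMP R7, 16  (cmp 16,16)
JLT body: not taken
R5=3^3=0
STORE R5, [16] → M[16]=0
halt.

0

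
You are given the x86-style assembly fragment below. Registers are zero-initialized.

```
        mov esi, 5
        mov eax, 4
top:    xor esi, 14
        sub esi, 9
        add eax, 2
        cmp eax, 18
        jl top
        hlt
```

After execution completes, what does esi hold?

mov esi, 5 → esi=5
mov eax, 4 → eax=4
xor esi, 14 → esi=5^14=11
sub esi, 9 → esi=11-9=2
add eax, 2 → eax=4+2=6
cmp eax, 18  (cmp 6,18)
jl top: taken
xor esi, 14 → esi=2^14=12
sub esi, 9 → esi=12-9=3
add eax, 2 → eax=6+2=8
cmp eax, 18  (cmp 8,18)
jl top: taken
xor esi, 14 → esi=3^14=13
sub esi, 9 → esi=13-9=4
add eax, 2 → eax=8+2=10
cmp eax, 18  (cmp 10,18)
jl top: taken
xor esi, 14 → esi=4^14=10
sub esi, 9 → esi=10-9=1
add eax, 2 → eax=10+2=12
cmp eax, 18  (cmp 12,18)
jl top: taken
xor esi, 14 → esi=1^14=15
sub esi, 9 → esi=15-9=6
add eax, 2 → eax=12+2=14
cmp eax, 18  (cmp 14,18)
jl top: taken
xor esi, 14 → esi=6^14=8
sub esi, 9 → esi=8-9=-1
add eax, 2 → eax=14+2=16
cmp eax, 18  (cmp 16,18)
jl top: taken
xor esi, 14 → esi=(-1)^14=-15
sub esi, 9 → esi=(-15)-9=-24
add eax, 2 → eax=16+2=18
cmp eax, 18  (cmp 18,18)
jl top: not taken
halt.

-24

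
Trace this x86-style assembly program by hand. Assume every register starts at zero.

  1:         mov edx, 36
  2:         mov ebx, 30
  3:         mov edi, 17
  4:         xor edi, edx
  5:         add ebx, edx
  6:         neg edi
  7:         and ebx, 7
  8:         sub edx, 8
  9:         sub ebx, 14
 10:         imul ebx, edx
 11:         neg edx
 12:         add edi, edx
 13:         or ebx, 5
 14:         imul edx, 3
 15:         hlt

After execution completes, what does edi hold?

edx=36
ebx=30
edi=17
edi=17^36=53
ebx=30+36=66
edi=-(53)=-53
ebx=66&7=2
edx=36-8=28
ebx=2-14=-12
ebx=(-12)*28=-336
edx=-(28)=-28
edi=(-53)+(-28)=-81
ebx=(-336)|5=-331
edx=(-28)*3=-84
halt.

-81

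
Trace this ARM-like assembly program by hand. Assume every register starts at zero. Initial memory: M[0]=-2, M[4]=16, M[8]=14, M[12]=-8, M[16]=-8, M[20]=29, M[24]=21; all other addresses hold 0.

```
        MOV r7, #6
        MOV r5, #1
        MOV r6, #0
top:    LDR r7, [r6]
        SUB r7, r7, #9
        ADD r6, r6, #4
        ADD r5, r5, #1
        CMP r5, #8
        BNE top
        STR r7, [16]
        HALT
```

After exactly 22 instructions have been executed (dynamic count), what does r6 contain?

MOV r7, #6 → r7=6
MOV r5, #1 → r5=1
MOV r6, #0 → r6=0
LDR r7, [r6] → r7=M[0]=-2
SUB r7, r7, #9 → r7=(-2)-9=-11
ADD r6, r6, #4 → r6=0+4=4
ADD r5, r5, #1 → r5=1+1=2
CMP r5, #8  (cmp 2,8)
BNE top: taken
LDR r7, [r6] → r7=M[4]=16
SUB r7, r7, #9 → r7=16-9=7
ADD r6, r6, #4 → r6=4+4=8
ADD r5, r5, #1 → r5=2+1=3
CMP r5, #8  (cmp 3,8)
BNE top: taken
LDR r7, [r6] → r7=M[8]=14
SUB r7, r7, #9 → r7=14-9=5
ADD r6, r6, #4 → r6=8+4=12
ADD r5, r5, #1 → r5=3+1=4
CMP r5, #8  (cmp 4,8)
BNE top: taken
LDR r7, [r6] → r7=M[12]=-8
After step 22: r6 = 12.

12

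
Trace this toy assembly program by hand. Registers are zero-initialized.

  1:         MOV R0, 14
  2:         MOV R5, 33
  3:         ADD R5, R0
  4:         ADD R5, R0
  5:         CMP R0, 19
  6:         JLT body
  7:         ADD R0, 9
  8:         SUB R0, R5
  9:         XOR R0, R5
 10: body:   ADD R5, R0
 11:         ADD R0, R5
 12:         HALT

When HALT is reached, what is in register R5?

after MOV R0, 14: R0=14
after MOV R5, 33: R5=33
after ADD R5, R0: R5=33+14=47
after ADD R5, R0: R5=47+14=61
CMP R0, 19  (cmp 14,19)
JLT body: taken
after ADD R5, R0: R5=61+14=75
after ADD R0, R5: R0=14+75=89
halt.

75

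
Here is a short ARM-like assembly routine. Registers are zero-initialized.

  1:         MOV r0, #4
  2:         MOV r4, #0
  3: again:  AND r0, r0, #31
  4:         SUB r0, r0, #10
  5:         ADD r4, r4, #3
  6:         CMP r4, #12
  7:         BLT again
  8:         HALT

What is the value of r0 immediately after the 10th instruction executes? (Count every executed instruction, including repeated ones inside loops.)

MOV r0, #4 → r0=4
MOV r4, #0 → r4=0
AND r0, r0, #31 → r0=4&31=4
SUB r0, r0, #10 → r0=4-10=-6
ADD r4, r4, #3 → r4=0+3=3
CMP r4, #12  (cmp 3,12)
BLT again: taken
AND r0, r0, #31 → r0=(-6)&31=26
SUB r0, r0, #10 → r0=26-10=16
ADD r4, r4, #3 → r4=3+3=6
After step 10: r0 = 16.

16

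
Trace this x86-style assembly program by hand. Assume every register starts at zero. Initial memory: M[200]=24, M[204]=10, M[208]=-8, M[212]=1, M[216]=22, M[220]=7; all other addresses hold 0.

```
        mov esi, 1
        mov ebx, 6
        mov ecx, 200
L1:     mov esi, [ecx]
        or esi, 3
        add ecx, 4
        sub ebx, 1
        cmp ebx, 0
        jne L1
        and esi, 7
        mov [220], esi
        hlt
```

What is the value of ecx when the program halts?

224

after mov esi, 1: esi=1
after mov ebx, 6: ebx=6
after mov ecx, 200: ecx=200
after mov esi, [ecx]: esi=M[200]=24
after or esi, 3: esi=24|3=27
after add ecx, 4: ecx=200+4=204
after sub ebx, 1: ebx=6-1=5
cmp ebx, 0  (cmp 5,0)
jne L1: taken
after mov esi, [ecx]: esi=M[204]=10
after or esi, 3: esi=10|3=11
after add ecx, 4: ecx=204+4=208
after sub ebx, 1: ebx=5-1=4
cmp ebx, 0  (cmp 4,0)
jne L1: taken
after mov esi, [ecx]: esi=M[208]=-8
after or esi, 3: esi=(-8)|3=-5
after add ecx, 4: ecx=208+4=212
after sub ebx, 1: ebx=4-1=3
cmp ebx, 0  (cmp 3,0)
jne L1: taken
after mov esi, [ecx]: esi=M[212]=1
after or esi, 3: esi=1|3=3
after add ecx, 4: ecx=212+4=216
after sub ebx, 1: ebx=3-1=2
cmp ebx, 0  (cmp 2,0)
jne L1: taken
after mov esi, [ecx]: esi=M[216]=22
after or esi, 3: esi=22|3=23
after add ecx, 4: ecx=216+4=220
after sub ebx, 1: ebx=2-1=1
cmp ebx, 0  (cmp 1,0)
jne L1: taken
after mov esi, [ecx]: esi=M[220]=7
after or esi, 3: esi=7|3=7
after add ecx, 4: ecx=220+4=224
after sub ebx, 1: ebx=1-1=0
cmp ebx, 0  (cmp 0,0)
jne L1: not taken
after and esi, 7: esi=7&7=7
mov [220], esi → M[220]=7
halt.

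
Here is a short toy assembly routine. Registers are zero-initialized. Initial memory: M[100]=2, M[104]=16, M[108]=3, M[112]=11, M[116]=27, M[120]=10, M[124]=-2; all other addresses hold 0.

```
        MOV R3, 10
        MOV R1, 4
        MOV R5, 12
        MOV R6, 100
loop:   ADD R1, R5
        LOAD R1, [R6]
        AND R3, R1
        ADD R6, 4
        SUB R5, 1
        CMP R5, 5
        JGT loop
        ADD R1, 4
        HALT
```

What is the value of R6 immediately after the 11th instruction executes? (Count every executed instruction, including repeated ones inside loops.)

104

after MOV R3, 10: R3=10
after MOV R1, 4: R1=4
after MOV R5, 12: R5=12
after MOV R6, 100: R6=100
after ADD R1, R5: R1=4+12=16
after LOAD R1, [R6]: R1=M[100]=2
after AND R3, R1: R3=10&2=2
after ADD R6, 4: R6=100+4=104
after SUB R5, 1: R5=12-1=11
CMP R5, 5  (cmp 11,5)
JGT loop: taken
After step 11: R6 = 104.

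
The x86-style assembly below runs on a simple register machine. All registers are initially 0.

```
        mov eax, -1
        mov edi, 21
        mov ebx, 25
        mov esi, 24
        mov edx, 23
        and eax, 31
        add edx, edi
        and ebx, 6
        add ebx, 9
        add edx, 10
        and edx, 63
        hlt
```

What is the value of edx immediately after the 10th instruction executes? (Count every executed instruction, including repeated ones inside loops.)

54

eax=-1
edi=21
ebx=25
esi=24
edx=23
eax=(-1)&31=31
edx=23+21=44
ebx=25&6=0
ebx=0+9=9
edx=44+10=54
After step 10: edx = 54.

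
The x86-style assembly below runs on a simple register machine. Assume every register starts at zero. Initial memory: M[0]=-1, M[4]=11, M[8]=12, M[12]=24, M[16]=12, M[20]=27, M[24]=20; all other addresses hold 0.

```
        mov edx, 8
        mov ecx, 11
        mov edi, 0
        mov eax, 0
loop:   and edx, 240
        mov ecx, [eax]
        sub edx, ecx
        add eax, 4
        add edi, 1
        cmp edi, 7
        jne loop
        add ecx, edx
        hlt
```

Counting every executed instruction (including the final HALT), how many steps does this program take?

55

after mov edx, 8: edx=8
after mov ecx, 11: ecx=11
after mov edi, 0: edi=0
after mov eax, 0: eax=0
after and edx, 240: edx=8&240=0
after mov ecx, [eax]: ecx=M[0]=-1
after sub edx, ecx: edx=0-(-1)=1
after add eax, 4: eax=0+4=4
after add edi, 1: edi=0+1=1
cmp edi, 7  (cmp 1,7)
jne loop: taken
after and edx, 240: edx=1&240=0
after mov ecx, [eax]: ecx=M[4]=11
after sub edx, ecx: edx=0-11=-11
after add eax, 4: eax=4+4=8
after add edi, 1: edi=1+1=2
cmp edi, 7  (cmp 2,7)
jne loop: taken
after and edx, 240: edx=(-11)&240=240
after mov ecx, [eax]: ecx=M[8]=12
after sub edx, ecx: edx=240-12=228
after add eax, 4: eax=8+4=12
after add edi, 1: edi=2+1=3
cmp edi, 7  (cmp 3,7)
jne loop: taken
after and edx, 240: edx=228&240=224
after mov ecx, [eax]: ecx=M[12]=24
after sub edx, ecx: edx=224-24=200
after add eax, 4: eax=12+4=16
after add edi, 1: edi=3+1=4
cmp edi, 7  (cmp 4,7)
jne loop: taken
after and edx, 240: edx=200&240=192
after mov ecx, [eax]: ecx=M[16]=12
after sub edx, ecx: edx=192-12=180
after add eax, 4: eax=16+4=20
after add edi, 1: edi=4+1=5
cmp edi, 7  (cmp 5,7)
jne loop: taken
after and edx, 240: edx=180&240=176
after mov ecx, [eax]: ecx=M[20]=27
after sub edx, ecx: edx=176-27=149
after add eax, 4: eax=20+4=24
after add edi, 1: edi=5+1=6
cmp edi, 7  (cmp 6,7)
jne loop: taken
after and edx, 240: edx=149&240=144
after mov ecx, [eax]: ecx=M[24]=20
after sub edx, ecx: edx=144-20=124
after add eax, 4: eax=24+4=28
after add edi, 1: edi=6+1=7
cmp edi, 7  (cmp 7,7)
jne loop: not taken
after add ecx, edx: ecx=20+124=144
halt.
Total executed instructions: 55.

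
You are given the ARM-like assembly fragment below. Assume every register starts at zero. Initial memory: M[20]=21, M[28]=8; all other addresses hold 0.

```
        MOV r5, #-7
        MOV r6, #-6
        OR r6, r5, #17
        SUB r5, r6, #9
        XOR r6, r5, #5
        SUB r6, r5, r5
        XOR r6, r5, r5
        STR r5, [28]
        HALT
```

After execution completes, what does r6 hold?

after MOV r5, #-7: r5=-7
after MOV r6, #-6: r6=-6
after OR r6, r5, #17: r6=(-7)|17=-7
after SUB r5, r6, #9: r5=(-7)-9=-16
after XOR r6, r5, #5: r6=(-16)^5=-11
after SUB r6, r5, r5: r6=(-16)-(-16)=0
after XOR r6, r5, r5: r6=(-16)^(-16)=0
STR r5, [28] → M[28]=-16
halt.

0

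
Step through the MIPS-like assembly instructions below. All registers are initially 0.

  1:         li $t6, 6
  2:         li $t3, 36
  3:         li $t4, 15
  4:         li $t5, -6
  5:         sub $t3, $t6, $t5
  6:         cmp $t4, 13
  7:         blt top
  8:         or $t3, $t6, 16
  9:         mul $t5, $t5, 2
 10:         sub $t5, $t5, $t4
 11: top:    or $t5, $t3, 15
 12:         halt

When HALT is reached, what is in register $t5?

li $t6, 6 → $t6=6
li $t3, 36 → $t3=36
li $t4, 15 → $t4=15
li $t5, -6 → $t5=-6
sub $t3, $t6, $t5 → $t3=6-(-6)=12
cmp $t4, 13  (cmp 15,13)
blt top: not taken
or $t3, $t6, 16 → $t3=6|16=22
mul $t5, $t5, 2 → $t5=(-6)*2=-12
sub $t5, $t5, $t4 → $t5=(-12)-15=-27
or $t5, $t3, 15 → $t5=22|15=31
halt.

31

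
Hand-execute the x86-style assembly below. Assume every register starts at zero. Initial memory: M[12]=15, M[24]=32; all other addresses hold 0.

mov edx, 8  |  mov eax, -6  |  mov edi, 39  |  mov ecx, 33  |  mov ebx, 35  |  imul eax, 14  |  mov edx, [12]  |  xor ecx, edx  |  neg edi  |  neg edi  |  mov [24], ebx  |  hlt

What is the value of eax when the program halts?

edx=8
eax=-6
edi=39
ecx=33
ebx=35
eax=(-6)*14=-84
edx=M[12]=15
ecx=33^15=46
edi=-(39)=-39
edi=-(-39)=39
mov [24], ebx → M[24]=35
halt.

-84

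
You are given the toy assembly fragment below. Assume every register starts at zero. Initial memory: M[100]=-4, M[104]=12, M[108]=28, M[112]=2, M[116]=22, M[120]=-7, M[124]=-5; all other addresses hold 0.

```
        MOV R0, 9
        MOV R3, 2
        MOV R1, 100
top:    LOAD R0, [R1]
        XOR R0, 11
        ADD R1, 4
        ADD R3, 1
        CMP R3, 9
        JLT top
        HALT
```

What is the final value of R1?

128

R0=9
R3=2
R1=100
R0=M[100]=-4
R0=(-4)^11=-9
R1=100+4=104
R3=2+1=3
CMP R3, 9  (cmp 3,9)
JLT top: taken
R0=M[104]=12
R0=12^11=7
R1=104+4=108
R3=3+1=4
CMP R3, 9  (cmp 4,9)
JLT top: taken
R0=M[108]=28
R0=28^11=23
R1=108+4=112
R3=4+1=5
CMP R3, 9  (cmp 5,9)
JLT top: taken
R0=M[112]=2
R0=2^11=9
R1=112+4=116
R3=5+1=6
CMP R3, 9  (cmp 6,9)
JLT top: taken
R0=M[116]=22
R0=22^11=29
R1=116+4=120
R3=6+1=7
CMP R3, 9  (cmp 7,9)
JLT top: taken
R0=M[120]=-7
R0=(-7)^11=-14
R1=120+4=124
R3=7+1=8
CMP R3, 9  (cmp 8,9)
JLT top: taken
R0=M[124]=-5
R0=(-5)^11=-16
R1=124+4=128
R3=8+1=9
CMP R3, 9  (cmp 9,9)
JLT top: not taken
halt.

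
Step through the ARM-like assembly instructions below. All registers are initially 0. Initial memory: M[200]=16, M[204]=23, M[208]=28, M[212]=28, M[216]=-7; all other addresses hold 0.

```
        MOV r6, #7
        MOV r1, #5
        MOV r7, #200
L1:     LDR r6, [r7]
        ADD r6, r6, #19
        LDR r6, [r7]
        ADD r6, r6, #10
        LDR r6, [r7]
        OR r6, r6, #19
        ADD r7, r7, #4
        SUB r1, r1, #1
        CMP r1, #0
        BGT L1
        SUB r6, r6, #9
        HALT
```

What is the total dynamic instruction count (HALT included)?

55

MOV r6, #7 → r6=7
MOV r1, #5 → r1=5
MOV r7, #200 → r7=200
LDR r6, [r7] → r6=M[200]=16
ADD r6, r6, #19 → r6=16+19=35
LDR r6, [r7] → r6=M[200]=16
ADD r6, r6, #10 → r6=16+10=26
LDR r6, [r7] → r6=M[200]=16
OR r6, r6, #19 → r6=16|19=19
ADD r7, r7, #4 → r7=200+4=204
SUB r1, r1, #1 → r1=5-1=4
CMP r1, #0  (cmp 4,0)
BGT L1: taken
LDR r6, [r7] → r6=M[204]=23
ADD r6, r6, #19 → r6=23+19=42
LDR r6, [r7] → r6=M[204]=23
ADD r6, r6, #10 → r6=23+10=33
LDR r6, [r7] → r6=M[204]=23
OR r6, r6, #19 → r6=23|19=23
ADD r7, r7, #4 → r7=204+4=208
SUB r1, r1, #1 → r1=4-1=3
CMP r1, #0  (cmp 3,0)
BGT L1: taken
LDR r6, [r7] → r6=M[208]=28
ADD r6, r6, #19 → r6=28+19=47
LDR r6, [r7] → r6=M[208]=28
ADD r6, r6, #10 → r6=28+10=38
LDR r6, [r7] → r6=M[208]=28
OR r6, r6, #19 → r6=28|19=31
ADD r7, r7, #4 → r7=208+4=212
SUB r1, r1, #1 → r1=3-1=2
CMP r1, #0  (cmp 2,0)
BGT L1: taken
LDR r6, [r7] → r6=M[212]=28
ADD r6, r6, #19 → r6=28+19=47
LDR r6, [r7] → r6=M[212]=28
ADD r6, r6, #10 → r6=28+10=38
LDR r6, [r7] → r6=M[212]=28
OR r6, r6, #19 → r6=28|19=31
ADD r7, r7, #4 → r7=212+4=216
SUB r1, r1, #1 → r1=2-1=1
CMP r1, #0  (cmp 1,0)
BGT L1: taken
LDR r6, [r7] → r6=M[216]=-7
ADD r6, r6, #19 → r6=(-7)+19=12
LDR r6, [r7] → r6=M[216]=-7
ADD r6, r6, #10 → r6=(-7)+10=3
LDR r6, [r7] → r6=M[216]=-7
OR r6, r6, #19 → r6=(-7)|19=-5
ADD r7, r7, #4 → r7=216+4=220
SUB r1, r1, #1 → r1=1-1=0
CMP r1, #0  (cmp 0,0)
BGT L1: not taken
SUB r6, r6, #9 → r6=(-5)-9=-14
halt.
Total executed instructions: 55.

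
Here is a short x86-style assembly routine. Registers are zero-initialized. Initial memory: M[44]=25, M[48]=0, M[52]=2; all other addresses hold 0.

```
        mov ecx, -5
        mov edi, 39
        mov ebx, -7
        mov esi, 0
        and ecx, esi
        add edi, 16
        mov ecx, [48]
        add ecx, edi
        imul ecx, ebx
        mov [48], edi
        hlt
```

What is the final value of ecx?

-385

ecx=-5
edi=39
ebx=-7
esi=0
ecx=(-5)&0=0
edi=39+16=55
ecx=M[48]=0
ecx=0+55=55
ecx=55*(-7)=-385
mov [48], edi → M[48]=55
halt.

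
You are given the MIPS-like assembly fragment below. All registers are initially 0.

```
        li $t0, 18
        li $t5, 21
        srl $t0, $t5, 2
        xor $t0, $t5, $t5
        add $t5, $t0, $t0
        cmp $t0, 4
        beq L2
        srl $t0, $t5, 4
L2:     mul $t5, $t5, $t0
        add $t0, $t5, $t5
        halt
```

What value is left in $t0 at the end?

0

li $t0, 18 → $t0=18
li $t5, 21 → $t5=21
srl $t0, $t5, 2 → $t0=21>>2=5
xor $t0, $t5, $t5 → $t0=21^21=0
add $t5, $t0, $t0 → $t5=0+0=0
cmp $t0, 4  (cmp 0,4)
beq L2: not taken
srl $t0, $t5, 4 → $t0=0>>4=0
mul $t5, $t5, $t0 → $t5=0*0=0
add $t0, $t5, $t5 → $t0=0+0=0
halt.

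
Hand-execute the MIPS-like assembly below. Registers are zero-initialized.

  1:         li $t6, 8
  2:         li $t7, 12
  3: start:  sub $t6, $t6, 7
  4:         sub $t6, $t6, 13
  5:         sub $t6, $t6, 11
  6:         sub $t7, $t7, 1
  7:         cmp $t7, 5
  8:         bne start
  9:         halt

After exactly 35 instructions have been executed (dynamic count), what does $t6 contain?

after li $t6, 8: $t6=8
after li $t7, 12: $t7=12
after sub $t6, $t6, 7: $t6=8-7=1
after sub $t6, $t6, 13: $t6=1-13=-12
after sub $t6, $t6, 11: $t6=(-12)-11=-23
after sub $t7, $t7, 1: $t7=12-1=11
cmp $t7, 5  (cmp 11,5)
bne start: taken
after sub $t6, $t6, 7: $t6=(-23)-7=-30
after sub $t6, $t6, 13: $t6=(-30)-13=-43
after sub $t6, $t6, 11: $t6=(-43)-11=-54
after sub $t7, $t7, 1: $t7=11-1=10
cmp $t7, 5  (cmp 10,5)
bne start: taken
after sub $t6, $t6, 7: $t6=(-54)-7=-61
after sub $t6, $t6, 13: $t6=(-61)-13=-74
after sub $t6, $t6, 11: $t6=(-74)-11=-85
after sub $t7, $t7, 1: $t7=10-1=9
cmp $t7, 5  (cmp 9,5)
bne start: taken
after sub $t6, $t6, 7: $t6=(-85)-7=-92
after sub $t6, $t6, 13: $t6=(-92)-13=-105
after sub $t6, $t6, 11: $t6=(-105)-11=-116
after sub $t7, $t7, 1: $t7=9-1=8
cmp $t7, 5  (cmp 8,5)
bne start: taken
after sub $t6, $t6, 7: $t6=(-116)-7=-123
after sub $t6, $t6, 13: $t6=(-123)-13=-136
after sub $t6, $t6, 11: $t6=(-136)-11=-147
after sub $t7, $t7, 1: $t7=8-1=7
cmp $t7, 5  (cmp 7,5)
bne start: taken
after sub $t6, $t6, 7: $t6=(-147)-7=-154
after sub $t6, $t6, 13: $t6=(-154)-13=-167
after sub $t6, $t6, 11: $t6=(-167)-11=-178
After step 35: $t6 = -178.

-178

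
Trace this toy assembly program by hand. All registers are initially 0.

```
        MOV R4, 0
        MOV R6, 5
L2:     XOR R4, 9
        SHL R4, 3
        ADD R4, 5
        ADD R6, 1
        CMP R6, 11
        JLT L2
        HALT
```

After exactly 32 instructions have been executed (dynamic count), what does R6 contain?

MOV R4, 0 → R4=0
MOV R6, 5 → R6=5
XOR R4, 9 → R4=0^9=9
SHL R4, 3 → R4=9<<3=72
ADD R4, 5 → R4=72+5=77
ADD R6, 1 → R6=5+1=6
CMP R6, 11  (cmp 6,11)
JLT L2: taken
XOR R4, 9 → R4=77^9=68
SHL R4, 3 → R4=68<<3=544
ADD R4, 5 → R4=544+5=549
ADD R6, 1 → R6=6+1=7
CMP R6, 11  (cmp 7,11)
JLT L2: taken
XOR R4, 9 → R4=549^9=556
SHL R4, 3 → R4=556<<3=4448
ADD R4, 5 → R4=4448+5=4453
ADD R6, 1 → R6=7+1=8
CMP R6, 11  (cmp 8,11)
JLT L2: taken
XOR R4, 9 → R4=4453^9=4460
SHL R4, 3 → R4=4460<<3=35680
ADD R4, 5 → R4=35680+5=35685
ADD R6, 1 → R6=8+1=9
CMP R6, 11  (cmp 9,11)
JLT L2: taken
XOR R4, 9 → R4=35685^9=35692
SHL R4, 3 → R4=35692<<3=285536
ADD R4, 5 → R4=285536+5=285541
ADD R6, 1 → R6=9+1=10
CMP R6, 11  (cmp 10,11)
JLT L2: taken
After step 32: R6 = 10.

10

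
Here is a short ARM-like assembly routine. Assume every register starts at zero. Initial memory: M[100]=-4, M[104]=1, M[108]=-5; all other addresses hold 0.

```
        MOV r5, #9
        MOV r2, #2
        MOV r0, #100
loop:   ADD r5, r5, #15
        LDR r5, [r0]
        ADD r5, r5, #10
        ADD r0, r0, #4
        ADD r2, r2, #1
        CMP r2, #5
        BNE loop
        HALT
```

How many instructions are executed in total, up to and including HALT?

25

MOV r5, #9 → r5=9
MOV r2, #2 → r2=2
MOV r0, #100 → r0=100
ADD r5, r5, #15 → r5=9+15=24
LDR r5, [r0] → r5=M[100]=-4
ADD r5, r5, #10 → r5=(-4)+10=6
ADD r0, r0, #4 → r0=100+4=104
ADD r2, r2, #1 → r2=2+1=3
CMP r2, #5  (cmp 3,5)
BNE loop: taken
ADD r5, r5, #15 → r5=6+15=21
LDR r5, [r0] → r5=M[104]=1
ADD r5, r5, #10 → r5=1+10=11
ADD r0, r0, #4 → r0=104+4=108
ADD r2, r2, #1 → r2=3+1=4
CMP r2, #5  (cmp 4,5)
BNE loop: taken
ADD r5, r5, #15 → r5=11+15=26
LDR r5, [r0] → r5=M[108]=-5
ADD r5, r5, #10 → r5=(-5)+10=5
ADD r0, r0, #4 → r0=108+4=112
ADD r2, r2, #1 → r2=4+1=5
CMP r2, #5  (cmp 5,5)
BNE loop: not taken
halt.
Total executed instructions: 25.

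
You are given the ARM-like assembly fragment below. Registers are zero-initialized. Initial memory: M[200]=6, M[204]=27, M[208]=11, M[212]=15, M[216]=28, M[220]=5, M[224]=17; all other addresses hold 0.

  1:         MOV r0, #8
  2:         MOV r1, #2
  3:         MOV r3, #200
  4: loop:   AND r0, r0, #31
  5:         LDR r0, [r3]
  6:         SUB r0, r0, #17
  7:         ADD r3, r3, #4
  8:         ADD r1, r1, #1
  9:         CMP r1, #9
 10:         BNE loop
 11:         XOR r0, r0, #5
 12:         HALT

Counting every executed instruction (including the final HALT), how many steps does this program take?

54

after MOV r0, #8: r0=8
after MOV r1, #2: r1=2
after MOV r3, #200: r3=200
after AND r0, r0, #31: r0=8&31=8
after LDR r0, [r3]: r0=M[200]=6
after SUB r0, r0, #17: r0=6-17=-11
after ADD r3, r3, #4: r3=200+4=204
after ADD r1, r1, #1: r1=2+1=3
CMP r1, #9  (cmp 3,9)
BNE loop: taken
after AND r0, r0, #31: r0=(-11)&31=21
after LDR r0, [r3]: r0=M[204]=27
after SUB r0, r0, #17: r0=27-17=10
after ADD r3, r3, #4: r3=204+4=208
after ADD r1, r1, #1: r1=3+1=4
CMP r1, #9  (cmp 4,9)
BNE loop: taken
after AND r0, r0, #31: r0=10&31=10
after LDR r0, [r3]: r0=M[208]=11
after SUB r0, r0, #17: r0=11-17=-6
after ADD r3, r3, #4: r3=208+4=212
after ADD r1, r1, #1: r1=4+1=5
CMP r1, #9  (cmp 5,9)
BNE loop: taken
after AND r0, r0, #31: r0=(-6)&31=26
after LDR r0, [r3]: r0=M[212]=15
after SUB r0, r0, #17: r0=15-17=-2
after ADD r3, r3, #4: r3=212+4=216
after ADD r1, r1, #1: r1=5+1=6
CMP r1, #9  (cmp 6,9)
BNE loop: taken
after AND r0, r0, #31: r0=(-2)&31=30
after LDR r0, [r3]: r0=M[216]=28
after SUB r0, r0, #17: r0=28-17=11
after ADD r3, r3, #4: r3=216+4=220
after ADD r1, r1, #1: r1=6+1=7
CMP r1, #9  (cmp 7,9)
BNE loop: taken
after AND r0, r0, #31: r0=11&31=11
after LDR r0, [r3]: r0=M[220]=5
after SUB r0, r0, #17: r0=5-17=-12
after ADD r3, r3, #4: r3=220+4=224
after ADD r1, r1, #1: r1=7+1=8
CMP r1, #9  (cmp 8,9)
BNE loop: taken
after AND r0, r0, #31: r0=(-12)&31=20
after LDR r0, [r3]: r0=M[224]=17
after SUB r0, r0, #17: r0=17-17=0
after ADD r3, r3, #4: r3=224+4=228
after ADD r1, r1, #1: r1=8+1=9
CMP r1, #9  (cmp 9,9)
BNE loop: not taken
after XOR r0, r0, #5: r0=0^5=5
halt.
Total executed instructions: 54.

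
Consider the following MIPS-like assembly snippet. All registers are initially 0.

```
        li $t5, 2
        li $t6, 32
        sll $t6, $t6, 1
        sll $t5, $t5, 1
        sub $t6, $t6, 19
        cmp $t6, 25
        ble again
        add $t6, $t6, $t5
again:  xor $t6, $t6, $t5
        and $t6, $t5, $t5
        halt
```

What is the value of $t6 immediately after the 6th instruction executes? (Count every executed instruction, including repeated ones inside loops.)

$t5=2
$t6=32
$t6=32<<1=64
$t5=2<<1=4
$t6=64-19=45
cmp $t6, 25  (cmp 45,25)
After step 6: $t6 = 45.

45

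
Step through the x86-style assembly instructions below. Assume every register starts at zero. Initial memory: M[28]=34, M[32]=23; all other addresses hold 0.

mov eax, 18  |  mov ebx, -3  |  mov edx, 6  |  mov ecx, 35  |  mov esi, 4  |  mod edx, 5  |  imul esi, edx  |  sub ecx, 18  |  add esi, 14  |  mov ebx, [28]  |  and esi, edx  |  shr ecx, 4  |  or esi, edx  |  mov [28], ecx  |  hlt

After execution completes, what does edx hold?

1

mov eax, 18 → eax=18
mov ebx, -3 → ebx=-3
mov edx, 6 → edx=6
mov ecx, 35 → ecx=35
mov esi, 4 → esi=4
mod edx, 5 → edx=6%5=1
imul esi, edx → esi=4*1=4
sub ecx, 18 → ecx=35-18=17
add esi, 14 → esi=4+14=18
mov ebx, [28] → ebx=M[28]=34
and esi, edx → esi=18&1=0
shr ecx, 4 → ecx=17>>4=1
or esi, edx → esi=0|1=1
mov [28], ecx → M[28]=1
halt.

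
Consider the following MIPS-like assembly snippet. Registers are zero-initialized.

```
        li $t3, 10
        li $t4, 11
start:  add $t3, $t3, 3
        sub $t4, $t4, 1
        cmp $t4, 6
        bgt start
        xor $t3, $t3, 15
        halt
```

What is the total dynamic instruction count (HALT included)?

24

li $t3, 10 → $t3=10
li $t4, 11 → $t4=11
add $t3, $t3, 3 → $t3=10+3=13
sub $t4, $t4, 1 → $t4=11-1=10
cmp $t4, 6  (cmp 10,6)
bgt start: taken
add $t3, $t3, 3 → $t3=13+3=16
sub $t4, $t4, 1 → $t4=10-1=9
cmp $t4, 6  (cmp 9,6)
bgt start: taken
add $t3, $t3, 3 → $t3=16+3=19
sub $t4, $t4, 1 → $t4=9-1=8
cmp $t4, 6  (cmp 8,6)
bgt start: taken
add $t3, $t3, 3 → $t3=19+3=22
sub $t4, $t4, 1 → $t4=8-1=7
cmp $t4, 6  (cmp 7,6)
bgt start: taken
add $t3, $t3, 3 → $t3=22+3=25
sub $t4, $t4, 1 → $t4=7-1=6
cmp $t4, 6  (cmp 6,6)
bgt start: not taken
xor $t3, $t3, 15 → $t3=25^15=22
halt.
Total executed instructions: 24.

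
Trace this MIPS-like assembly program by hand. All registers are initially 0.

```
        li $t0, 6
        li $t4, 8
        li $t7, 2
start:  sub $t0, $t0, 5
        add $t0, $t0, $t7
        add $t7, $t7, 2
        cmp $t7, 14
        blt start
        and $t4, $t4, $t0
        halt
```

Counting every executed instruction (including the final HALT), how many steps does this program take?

li $t0, 6 → $t0=6
li $t4, 8 → $t4=8
li $t7, 2 → $t7=2
sub $t0, $t0, 5 → $t0=6-5=1
add $t0, $t0, $t7 → $t0=1+2=3
add $t7, $t7, 2 → $t7=2+2=4
cmp $t7, 14  (cmp 4,14)
blt start: taken
sub $t0, $t0, 5 → $t0=3-5=-2
add $t0, $t0, $t7 → $t0=(-2)+4=2
add $t7, $t7, 2 → $t7=4+2=6
cmp $t7, 14  (cmp 6,14)
blt start: taken
sub $t0, $t0, 5 → $t0=2-5=-3
add $t0, $t0, $t7 → $t0=(-3)+6=3
add $t7, $t7, 2 → $t7=6+2=8
cmp $t7, 14  (cmp 8,14)
blt start: taken
sub $t0, $t0, 5 → $t0=3-5=-2
add $t0, $t0, $t7 → $t0=(-2)+8=6
add $t7, $t7, 2 → $t7=8+2=10
cmp $t7, 14  (cmp 10,14)
blt start: taken
sub $t0, $t0, 5 → $t0=6-5=1
add $t0, $t0, $t7 → $t0=1+10=11
add $t7, $t7, 2 → $t7=10+2=12
cmp $t7, 14  (cmp 12,14)
blt start: taken
sub $t0, $t0, 5 → $t0=11-5=6
add $t0, $t0, $t7 → $t0=6+12=18
add $t7, $t7, 2 → $t7=12+2=14
cmp $t7, 14  (cmp 14,14)
blt start: not taken
and $t4, $t4, $t0 → $t4=8&18=0
halt.
Total executed instructions: 35.

35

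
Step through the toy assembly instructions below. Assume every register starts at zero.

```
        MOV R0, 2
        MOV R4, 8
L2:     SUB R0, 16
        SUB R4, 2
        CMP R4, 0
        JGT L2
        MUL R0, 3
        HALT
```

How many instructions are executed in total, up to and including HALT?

20

MOV R0, 2 → R0=2
MOV R4, 8 → R4=8
SUB R0, 16 → R0=2-16=-14
SUB R4, 2 → R4=8-2=6
CMP R4, 0  (cmp 6,0)
JGT L2: taken
SUB R0, 16 → R0=(-14)-16=-30
SUB R4, 2 → R4=6-2=4
CMP R4, 0  (cmp 4,0)
JGT L2: taken
SUB R0, 16 → R0=(-30)-16=-46
SUB R4, 2 → R4=4-2=2
CMP R4, 0  (cmp 2,0)
JGT L2: taken
SUB R0, 16 → R0=(-46)-16=-62
SUB R4, 2 → R4=2-2=0
CMP R4, 0  (cmp 0,0)
JGT L2: not taken
MUL R0, 3 → R0=(-62)*3=-186
halt.
Total executed instructions: 20.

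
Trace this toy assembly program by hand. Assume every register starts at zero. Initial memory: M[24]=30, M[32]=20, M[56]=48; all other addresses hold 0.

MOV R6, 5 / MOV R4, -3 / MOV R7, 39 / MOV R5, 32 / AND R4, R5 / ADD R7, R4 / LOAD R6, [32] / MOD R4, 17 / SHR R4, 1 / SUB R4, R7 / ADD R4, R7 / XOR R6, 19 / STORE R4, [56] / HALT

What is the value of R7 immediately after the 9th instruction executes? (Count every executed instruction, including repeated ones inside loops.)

after MOV R6, 5: R6=5
after MOV R4, -3: R4=-3
after MOV R7, 39: R7=39
after MOV R5, 32: R5=32
after AND R4, R5: R4=(-3)&32=32
after ADD R7, R4: R7=39+32=71
after LOAD R6, [32]: R6=M[32]=20
after MOD R4, 17: R4=32%17=15
after SHR R4, 1: R4=15>>1=7
After step 9: R7 = 71.

71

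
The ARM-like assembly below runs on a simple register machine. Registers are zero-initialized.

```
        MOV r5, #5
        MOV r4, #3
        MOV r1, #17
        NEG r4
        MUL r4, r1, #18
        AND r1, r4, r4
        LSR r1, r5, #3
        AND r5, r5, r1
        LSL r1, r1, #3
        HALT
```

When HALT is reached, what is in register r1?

MOV r5, #5 → r5=5
MOV r4, #3 → r4=3
MOV r1, #17 → r1=17
NEG r4 → r4=-(3)=-3
MUL r4, r1, #18 → r4=17*18=306
AND r1, r4, r4 → r1=306&306=306
LSR r1, r5, #3 → r1=5>>3=0
AND r5, r5, r1 → r5=5&0=0
LSL r1, r1, #3 → r1=0<<3=0
halt.

0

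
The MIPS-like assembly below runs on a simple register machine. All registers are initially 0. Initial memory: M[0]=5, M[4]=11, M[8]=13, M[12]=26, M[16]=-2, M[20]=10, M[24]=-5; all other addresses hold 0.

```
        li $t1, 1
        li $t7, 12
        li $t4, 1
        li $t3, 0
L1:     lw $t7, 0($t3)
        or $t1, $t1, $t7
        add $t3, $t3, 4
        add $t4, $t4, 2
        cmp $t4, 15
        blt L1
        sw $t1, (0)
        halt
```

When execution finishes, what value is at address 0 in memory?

-1

li $t1, 1 → $t1=1
li $t7, 12 → $t7=12
li $t4, 1 → $t4=1
li $t3, 0 → $t3=0
lw $t7, 0($t3) → $t7=M[0]=5
or $t1, $t1, $t7 → $t1=1|5=5
add $t3, $t3, 4 → $t3=0+4=4
add $t4, $t4, 2 → $t4=1+2=3
cmp $t4, 15  (cmp 3,15)
blt L1: taken
lw $t7, 0($t3) → $t7=M[4]=11
or $t1, $t1, $t7 → $t1=5|11=15
add $t3, $t3, 4 → $t3=4+4=8
add $t4, $t4, 2 → $t4=3+2=5
cmp $t4, 15  (cmp 5,15)
blt L1: taken
lw $t7, 0($t3) → $t7=M[8]=13
or $t1, $t1, $t7 → $t1=15|13=15
add $t3, $t3, 4 → $t3=8+4=12
add $t4, $t4, 2 → $t4=5+2=7
cmp $t4, 15  (cmp 7,15)
blt L1: taken
lw $t7, 0($t3) → $t7=M[12]=26
or $t1, $t1, $t7 → $t1=15|26=31
add $t3, $t3, 4 → $t3=12+4=16
add $t4, $t4, 2 → $t4=7+2=9
cmp $t4, 15  (cmp 9,15)
blt L1: taken
lw $t7, 0($t3) → $t7=M[16]=-2
or $t1, $t1, $t7 → $t1=31|(-2)=-1
add $t3, $t3, 4 → $t3=16+4=20
add $t4, $t4, 2 → $t4=9+2=11
cmp $t4, 15  (cmp 11,15)
blt L1: taken
lw $t7, 0($t3) → $t7=M[20]=10
or $t1, $t1, $t7 → $t1=(-1)|10=-1
add $t3, $t3, 4 → $t3=20+4=24
add $t4, $t4, 2 → $t4=11+2=13
cmp $t4, 15  (cmp 13,15)
blt L1: taken
lw $t7, 0($t3) → $t7=M[24]=-5
or $t1, $t1, $t7 → $t1=(-1)|(-5)=-1
add $t3, $t3, 4 → $t3=24+4=28
add $t4, $t4, 2 → $t4=13+2=15
cmp $t4, 15  (cmp 15,15)
blt L1: not taken
sw $t1, (0) → M[0]=-1
halt.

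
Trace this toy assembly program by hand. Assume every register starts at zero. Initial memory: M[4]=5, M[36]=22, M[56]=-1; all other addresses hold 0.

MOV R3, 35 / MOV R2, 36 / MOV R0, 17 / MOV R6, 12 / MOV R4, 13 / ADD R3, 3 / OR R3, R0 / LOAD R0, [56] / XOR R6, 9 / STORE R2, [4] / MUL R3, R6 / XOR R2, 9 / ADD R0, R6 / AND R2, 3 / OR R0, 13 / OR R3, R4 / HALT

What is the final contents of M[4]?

R3=35
R2=36
R0=17
R6=12
R4=13
R3=35+3=38
R3=38|17=55
R0=M[56]=-1
R6=12^9=5
STORE R2, [4] → M[4]=36
R3=55*5=275
R2=36^9=45
R0=(-1)+5=4
R2=45&3=1
R0=4|13=13
R3=275|13=287
halt.

36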